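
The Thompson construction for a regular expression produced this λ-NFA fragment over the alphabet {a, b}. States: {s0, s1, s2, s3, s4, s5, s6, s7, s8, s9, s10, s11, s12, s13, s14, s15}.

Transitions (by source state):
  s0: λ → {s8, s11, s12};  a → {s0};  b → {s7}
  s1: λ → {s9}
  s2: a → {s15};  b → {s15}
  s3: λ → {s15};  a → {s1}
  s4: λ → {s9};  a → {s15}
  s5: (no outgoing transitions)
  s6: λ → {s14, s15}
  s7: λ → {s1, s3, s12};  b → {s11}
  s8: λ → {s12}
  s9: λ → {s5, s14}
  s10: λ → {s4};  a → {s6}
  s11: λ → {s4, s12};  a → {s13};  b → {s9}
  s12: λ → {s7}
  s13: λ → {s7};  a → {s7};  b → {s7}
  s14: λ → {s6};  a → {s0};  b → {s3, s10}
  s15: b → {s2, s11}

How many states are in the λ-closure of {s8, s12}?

10

Start with {s8, s12}.
From s12 via λ: add s7.
From s7 via λ: add s1, s3.
From s1 via λ: add s9.
From s3 via λ: add s15.
From s9 via λ: add s5, s14.
From s14 via λ: add s6.
λ-closure = {s1, s3, s5, s6, s7, s8, s9, s12, s14, s15}, which has 10 states.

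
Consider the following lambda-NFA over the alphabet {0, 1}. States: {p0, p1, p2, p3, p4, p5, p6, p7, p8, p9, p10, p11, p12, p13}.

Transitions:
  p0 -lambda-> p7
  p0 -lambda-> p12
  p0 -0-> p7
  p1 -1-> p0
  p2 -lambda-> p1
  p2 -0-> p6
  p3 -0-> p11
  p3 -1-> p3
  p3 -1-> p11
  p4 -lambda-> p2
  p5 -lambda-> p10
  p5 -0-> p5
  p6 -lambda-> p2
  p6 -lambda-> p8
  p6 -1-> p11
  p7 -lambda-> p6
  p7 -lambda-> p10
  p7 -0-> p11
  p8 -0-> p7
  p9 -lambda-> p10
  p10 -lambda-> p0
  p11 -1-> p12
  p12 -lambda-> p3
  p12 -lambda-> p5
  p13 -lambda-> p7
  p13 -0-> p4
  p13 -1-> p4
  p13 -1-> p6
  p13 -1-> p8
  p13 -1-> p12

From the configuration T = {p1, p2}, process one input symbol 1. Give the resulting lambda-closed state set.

p1 on 1 → {p0}.
No 1-transition from p2.
Union after reading 1: {p0}.
Now take the lambda-closure:
From p0 via lambda: add p7, p12.
From p7 via lambda: add p6, p10.
From p12 via lambda: add p3, p5.
From p6 via lambda: add p2, p8.
From p2 via lambda: add p1.
No new states can be added; the closed set is {p0, p1, p2, p3, p5, p6, p7, p8, p10, p12}.

{p0, p1, p2, p3, p5, p6, p7, p8, p10, p12}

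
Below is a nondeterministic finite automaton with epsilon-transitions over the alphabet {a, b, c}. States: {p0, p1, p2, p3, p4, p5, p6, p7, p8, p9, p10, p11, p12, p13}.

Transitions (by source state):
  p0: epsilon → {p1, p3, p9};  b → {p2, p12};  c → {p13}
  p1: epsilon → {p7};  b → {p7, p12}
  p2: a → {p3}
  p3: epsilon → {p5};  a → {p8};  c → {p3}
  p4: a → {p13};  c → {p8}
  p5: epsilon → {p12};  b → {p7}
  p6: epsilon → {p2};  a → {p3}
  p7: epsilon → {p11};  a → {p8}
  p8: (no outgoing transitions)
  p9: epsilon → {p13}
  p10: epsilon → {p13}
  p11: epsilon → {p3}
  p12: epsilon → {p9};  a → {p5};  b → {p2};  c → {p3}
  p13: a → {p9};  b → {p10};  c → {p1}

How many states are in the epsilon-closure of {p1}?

Start with {p1}.
From p1 via epsilon: add p7.
From p7 via epsilon: add p11.
From p11 via epsilon: add p3.
From p3 via epsilon: add p5.
From p5 via epsilon: add p12.
From p12 via epsilon: add p9.
From p9 via epsilon: add p13.
epsilon-closure = {p1, p3, p5, p7, p9, p11, p12, p13}, which has 8 states.

8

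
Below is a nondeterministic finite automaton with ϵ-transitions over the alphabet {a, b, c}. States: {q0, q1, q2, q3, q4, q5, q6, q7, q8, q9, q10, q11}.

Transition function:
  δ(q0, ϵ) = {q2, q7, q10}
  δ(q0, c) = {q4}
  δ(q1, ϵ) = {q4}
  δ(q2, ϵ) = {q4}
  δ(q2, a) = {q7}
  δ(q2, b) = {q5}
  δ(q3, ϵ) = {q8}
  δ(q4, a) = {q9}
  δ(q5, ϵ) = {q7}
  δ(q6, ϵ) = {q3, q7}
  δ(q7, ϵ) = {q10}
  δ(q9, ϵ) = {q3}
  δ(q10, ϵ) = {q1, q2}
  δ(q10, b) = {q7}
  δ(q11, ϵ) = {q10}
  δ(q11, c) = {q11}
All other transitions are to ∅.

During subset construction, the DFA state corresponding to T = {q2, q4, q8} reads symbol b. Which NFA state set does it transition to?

{q1, q2, q4, q5, q7, q10}

q2 on b → {q5}.
No b-transition from q4, q8.
Union after reading b: {q5}.
Now take the ϵ-closure:
From q5 via ϵ: add q7.
From q7 via ϵ: add q10.
From q10 via ϵ: add q1, q2.
From q1 via ϵ: add q4.
No new states can be added; the closed set is {q1, q2, q4, q5, q7, q10}.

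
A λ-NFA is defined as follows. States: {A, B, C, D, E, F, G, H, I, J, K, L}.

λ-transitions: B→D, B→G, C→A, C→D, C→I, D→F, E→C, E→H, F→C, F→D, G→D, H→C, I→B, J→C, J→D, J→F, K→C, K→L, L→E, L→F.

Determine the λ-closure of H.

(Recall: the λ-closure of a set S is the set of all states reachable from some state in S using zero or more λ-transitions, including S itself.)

Start with {H}.
From H via λ: add C.
From C via λ: add A, D, I.
From D via λ: add F.
From I via λ: add B.
From B via λ: add G.
No new states can be added; the closed set is {A, B, C, D, F, G, H, I}.

{A, B, C, D, F, G, H, I}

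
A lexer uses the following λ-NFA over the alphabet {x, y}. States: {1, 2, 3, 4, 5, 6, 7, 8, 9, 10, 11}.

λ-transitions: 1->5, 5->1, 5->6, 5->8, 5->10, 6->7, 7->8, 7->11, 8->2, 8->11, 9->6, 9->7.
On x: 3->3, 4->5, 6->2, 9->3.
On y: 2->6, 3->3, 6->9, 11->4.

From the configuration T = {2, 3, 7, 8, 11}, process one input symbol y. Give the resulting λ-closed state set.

{2, 3, 4, 6, 7, 8, 11}

2 on y → {6}.
3 on y → {3}.
11 on y → {4}.
No y-transition from 7, 8.
Union after reading y: {3, 4, 6}.
Now take the λ-closure:
From 6 via λ: add 7.
From 7 via λ: add 8, 11.
From 8 via λ: add 2.
No new states can be added; the closed set is {2, 3, 4, 6, 7, 8, 11}.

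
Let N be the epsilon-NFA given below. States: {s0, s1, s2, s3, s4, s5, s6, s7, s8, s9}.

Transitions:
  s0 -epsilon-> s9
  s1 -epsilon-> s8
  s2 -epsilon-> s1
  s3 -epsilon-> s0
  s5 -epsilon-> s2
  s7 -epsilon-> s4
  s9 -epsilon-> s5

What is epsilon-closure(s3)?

{s0, s1, s2, s3, s5, s8, s9}

Start with {s3}.
From s3 via epsilon: add s0.
From s0 via epsilon: add s9.
From s9 via epsilon: add s5.
From s5 via epsilon: add s2.
From s2 via epsilon: add s1.
From s1 via epsilon: add s8.
No new states can be added; the closed set is {s0, s1, s2, s3, s5, s8, s9}.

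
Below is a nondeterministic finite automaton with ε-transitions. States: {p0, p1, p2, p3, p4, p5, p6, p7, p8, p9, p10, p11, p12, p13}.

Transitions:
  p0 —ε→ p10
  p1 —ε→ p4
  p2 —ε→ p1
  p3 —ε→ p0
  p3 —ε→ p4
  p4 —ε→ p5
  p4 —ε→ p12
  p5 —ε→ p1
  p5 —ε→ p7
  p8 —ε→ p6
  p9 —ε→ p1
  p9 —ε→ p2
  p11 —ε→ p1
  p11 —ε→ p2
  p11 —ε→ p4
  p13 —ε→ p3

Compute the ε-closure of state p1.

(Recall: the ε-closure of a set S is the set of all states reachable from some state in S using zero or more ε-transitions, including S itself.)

Start with {p1}.
From p1 via ε: add p4.
From p4 via ε: add p5, p12.
From p5 via ε: add p7.
No new states can be added; the closed set is {p1, p4, p5, p7, p12}.

{p1, p4, p5, p7, p12}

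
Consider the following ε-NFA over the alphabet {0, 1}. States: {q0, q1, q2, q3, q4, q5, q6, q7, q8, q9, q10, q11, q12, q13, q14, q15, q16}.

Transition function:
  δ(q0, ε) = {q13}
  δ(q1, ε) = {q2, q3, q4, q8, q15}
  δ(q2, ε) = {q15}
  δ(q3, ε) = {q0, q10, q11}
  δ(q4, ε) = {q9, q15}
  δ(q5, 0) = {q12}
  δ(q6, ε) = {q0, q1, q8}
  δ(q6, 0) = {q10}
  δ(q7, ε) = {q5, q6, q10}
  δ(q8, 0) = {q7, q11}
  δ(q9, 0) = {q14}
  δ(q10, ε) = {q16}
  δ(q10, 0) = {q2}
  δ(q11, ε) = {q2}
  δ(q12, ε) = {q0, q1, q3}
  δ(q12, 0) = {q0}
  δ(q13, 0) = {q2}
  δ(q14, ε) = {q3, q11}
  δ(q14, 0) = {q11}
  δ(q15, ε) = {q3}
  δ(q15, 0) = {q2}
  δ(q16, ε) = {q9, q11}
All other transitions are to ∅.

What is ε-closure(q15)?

Start with {q15}.
From q15 via ε: add q3.
From q3 via ε: add q0, q10, q11.
From q0 via ε: add q13.
From q10 via ε: add q16.
From q11 via ε: add q2.
From q16 via ε: add q9.
No new states can be added; the closed set is {q0, q2, q3, q9, q10, q11, q13, q15, q16}.

{q0, q2, q3, q9, q10, q11, q13, q15, q16}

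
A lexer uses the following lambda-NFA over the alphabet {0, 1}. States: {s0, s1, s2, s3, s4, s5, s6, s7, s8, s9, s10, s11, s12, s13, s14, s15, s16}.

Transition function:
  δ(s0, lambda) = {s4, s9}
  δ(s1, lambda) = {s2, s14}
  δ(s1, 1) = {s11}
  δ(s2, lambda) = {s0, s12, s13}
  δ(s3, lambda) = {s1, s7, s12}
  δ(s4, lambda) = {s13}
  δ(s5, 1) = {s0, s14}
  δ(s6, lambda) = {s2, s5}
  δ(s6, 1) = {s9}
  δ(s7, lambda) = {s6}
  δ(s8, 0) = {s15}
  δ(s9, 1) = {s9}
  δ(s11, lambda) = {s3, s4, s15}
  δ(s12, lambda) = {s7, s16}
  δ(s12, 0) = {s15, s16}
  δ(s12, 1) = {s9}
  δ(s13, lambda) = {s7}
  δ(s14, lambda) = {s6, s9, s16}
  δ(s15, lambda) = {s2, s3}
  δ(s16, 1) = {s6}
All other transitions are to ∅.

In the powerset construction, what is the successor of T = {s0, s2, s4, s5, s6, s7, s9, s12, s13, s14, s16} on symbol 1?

s5 on 1 → {s0, s14}.
s6 on 1 → {s9}.
s9 on 1 → {s9}.
s12 on 1 → {s9}.
s16 on 1 → {s6}.
No 1-transition from s0, s2, s4, s7, s13, s14.
Union after reading 1: {s0, s6, s9, s14}.
Now take the lambda-closure:
From s0 via lambda: add s4.
From s6 via lambda: add s2, s5.
From s14 via lambda: add s16.
From s2 via lambda: add s12, s13.
From s12 via lambda: add s7.
No new states can be added; the closed set is {s0, s2, s4, s5, s6, s7, s9, s12, s13, s14, s16}.

{s0, s2, s4, s5, s6, s7, s9, s12, s13, s14, s16}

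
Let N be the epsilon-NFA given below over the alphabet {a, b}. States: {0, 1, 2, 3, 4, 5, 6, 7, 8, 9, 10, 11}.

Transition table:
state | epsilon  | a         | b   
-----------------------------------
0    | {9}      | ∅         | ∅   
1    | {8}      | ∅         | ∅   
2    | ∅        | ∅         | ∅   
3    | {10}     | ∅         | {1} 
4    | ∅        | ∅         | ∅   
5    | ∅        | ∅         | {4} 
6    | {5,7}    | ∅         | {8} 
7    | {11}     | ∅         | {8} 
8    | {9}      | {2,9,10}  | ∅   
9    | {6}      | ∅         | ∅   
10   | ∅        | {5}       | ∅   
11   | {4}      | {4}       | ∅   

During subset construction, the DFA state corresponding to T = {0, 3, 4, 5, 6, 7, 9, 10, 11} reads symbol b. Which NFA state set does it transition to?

3 on b → {1}.
5 on b → {4}.
6 on b → {8}.
7 on b → {8}.
No b-transition from 0, 4, 9, 10, 11.
Union after reading b: {1, 4, 8}.
Now take the epsilon-closure:
From 8 via epsilon: add 9.
From 9 via epsilon: add 6.
From 6 via epsilon: add 5, 7.
From 7 via epsilon: add 11.
No new states can be added; the closed set is {1, 4, 5, 6, 7, 8, 9, 11}.

{1, 4, 5, 6, 7, 8, 9, 11}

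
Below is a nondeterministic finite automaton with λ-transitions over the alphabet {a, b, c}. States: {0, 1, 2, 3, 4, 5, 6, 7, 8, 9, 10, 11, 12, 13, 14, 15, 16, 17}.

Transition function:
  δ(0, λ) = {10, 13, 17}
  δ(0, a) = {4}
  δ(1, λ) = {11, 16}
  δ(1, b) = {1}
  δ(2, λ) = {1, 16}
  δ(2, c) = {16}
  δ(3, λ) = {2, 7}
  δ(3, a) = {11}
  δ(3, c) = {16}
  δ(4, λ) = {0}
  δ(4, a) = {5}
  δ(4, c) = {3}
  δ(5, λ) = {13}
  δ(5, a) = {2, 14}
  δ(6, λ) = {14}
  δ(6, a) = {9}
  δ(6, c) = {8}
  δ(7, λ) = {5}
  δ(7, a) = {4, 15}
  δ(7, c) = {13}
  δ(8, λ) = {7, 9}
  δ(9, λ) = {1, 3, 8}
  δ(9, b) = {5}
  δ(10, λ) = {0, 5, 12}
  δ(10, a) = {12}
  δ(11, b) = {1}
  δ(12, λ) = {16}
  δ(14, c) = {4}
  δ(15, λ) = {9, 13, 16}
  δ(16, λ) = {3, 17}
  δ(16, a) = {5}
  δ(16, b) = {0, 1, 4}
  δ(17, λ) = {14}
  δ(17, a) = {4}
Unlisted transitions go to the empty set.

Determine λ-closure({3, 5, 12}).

{1, 2, 3, 5, 7, 11, 12, 13, 14, 16, 17}

Start with {3, 5, 12}.
From 3 via λ: add 2, 7.
From 5 via λ: add 13.
From 12 via λ: add 16.
From 2 via λ: add 1.
From 16 via λ: add 17.
From 1 via λ: add 11.
From 17 via λ: add 14.
No new states can be added; the closed set is {1, 2, 3, 5, 7, 11, 12, 13, 14, 16, 17}.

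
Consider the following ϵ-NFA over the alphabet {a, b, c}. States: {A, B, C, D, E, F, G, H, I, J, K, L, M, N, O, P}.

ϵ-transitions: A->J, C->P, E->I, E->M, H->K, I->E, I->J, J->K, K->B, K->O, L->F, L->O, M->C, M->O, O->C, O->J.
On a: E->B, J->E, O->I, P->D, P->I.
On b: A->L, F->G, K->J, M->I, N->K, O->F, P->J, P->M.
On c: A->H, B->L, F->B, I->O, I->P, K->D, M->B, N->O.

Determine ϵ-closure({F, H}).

{B, C, F, H, J, K, O, P}

Start with {F, H}.
From H via ϵ: add K.
From K via ϵ: add B, O.
From O via ϵ: add C, J.
From C via ϵ: add P.
No new states can be added; the closed set is {B, C, F, H, J, K, O, P}.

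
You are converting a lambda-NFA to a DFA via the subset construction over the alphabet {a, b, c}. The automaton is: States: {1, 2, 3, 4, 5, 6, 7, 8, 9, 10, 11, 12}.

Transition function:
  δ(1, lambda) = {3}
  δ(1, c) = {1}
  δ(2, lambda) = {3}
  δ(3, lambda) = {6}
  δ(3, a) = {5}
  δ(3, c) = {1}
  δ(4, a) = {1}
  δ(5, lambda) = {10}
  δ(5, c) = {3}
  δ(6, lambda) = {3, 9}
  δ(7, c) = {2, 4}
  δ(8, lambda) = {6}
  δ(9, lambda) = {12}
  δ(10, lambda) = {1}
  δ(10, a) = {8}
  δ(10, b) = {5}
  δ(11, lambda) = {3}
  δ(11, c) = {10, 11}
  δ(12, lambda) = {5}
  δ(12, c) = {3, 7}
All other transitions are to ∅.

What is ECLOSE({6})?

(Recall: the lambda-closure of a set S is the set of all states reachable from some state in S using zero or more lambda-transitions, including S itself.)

{1, 3, 5, 6, 9, 10, 12}

Start with {6}.
From 6 via lambda: add 3, 9.
From 9 via lambda: add 12.
From 12 via lambda: add 5.
From 5 via lambda: add 10.
From 10 via lambda: add 1.
No new states can be added; the closed set is {1, 3, 5, 6, 9, 10, 12}.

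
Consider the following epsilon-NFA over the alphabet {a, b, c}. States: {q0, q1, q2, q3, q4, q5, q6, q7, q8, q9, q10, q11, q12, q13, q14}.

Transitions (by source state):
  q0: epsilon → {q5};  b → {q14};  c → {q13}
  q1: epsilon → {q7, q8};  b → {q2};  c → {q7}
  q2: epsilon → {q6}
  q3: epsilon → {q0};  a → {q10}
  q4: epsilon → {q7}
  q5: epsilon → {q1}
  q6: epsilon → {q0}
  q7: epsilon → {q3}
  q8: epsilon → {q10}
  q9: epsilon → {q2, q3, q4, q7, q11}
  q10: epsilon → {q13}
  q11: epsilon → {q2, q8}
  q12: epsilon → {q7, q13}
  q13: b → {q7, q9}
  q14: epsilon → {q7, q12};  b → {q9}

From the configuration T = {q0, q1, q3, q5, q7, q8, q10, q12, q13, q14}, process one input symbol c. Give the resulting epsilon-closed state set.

q0 on c → {q13}.
q1 on c → {q7}.
No c-transition from q3, q5, q7, q8, q10, q12, q13, q14.
Union after reading c: {q7, q13}.
Now take the epsilon-closure:
From q7 via epsilon: add q3.
From q3 via epsilon: add q0.
From q0 via epsilon: add q5.
From q5 via epsilon: add q1.
From q1 via epsilon: add q8.
From q8 via epsilon: add q10.
No new states can be added; the closed set is {q0, q1, q3, q5, q7, q8, q10, q13}.

{q0, q1, q3, q5, q7, q8, q10, q13}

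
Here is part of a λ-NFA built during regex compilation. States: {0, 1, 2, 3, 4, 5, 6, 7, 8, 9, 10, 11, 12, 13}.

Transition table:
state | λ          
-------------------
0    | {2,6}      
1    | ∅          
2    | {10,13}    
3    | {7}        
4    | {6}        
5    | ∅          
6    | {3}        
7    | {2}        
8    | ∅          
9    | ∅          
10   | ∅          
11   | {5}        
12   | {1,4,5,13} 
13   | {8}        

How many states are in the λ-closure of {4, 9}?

Start with {4, 9}.
From 4 via λ: add 6.
From 6 via λ: add 3.
From 3 via λ: add 7.
From 7 via λ: add 2.
From 2 via λ: add 10, 13.
From 13 via λ: add 8.
λ-closure = {2, 3, 4, 6, 7, 8, 9, 10, 13}, which has 9 states.

9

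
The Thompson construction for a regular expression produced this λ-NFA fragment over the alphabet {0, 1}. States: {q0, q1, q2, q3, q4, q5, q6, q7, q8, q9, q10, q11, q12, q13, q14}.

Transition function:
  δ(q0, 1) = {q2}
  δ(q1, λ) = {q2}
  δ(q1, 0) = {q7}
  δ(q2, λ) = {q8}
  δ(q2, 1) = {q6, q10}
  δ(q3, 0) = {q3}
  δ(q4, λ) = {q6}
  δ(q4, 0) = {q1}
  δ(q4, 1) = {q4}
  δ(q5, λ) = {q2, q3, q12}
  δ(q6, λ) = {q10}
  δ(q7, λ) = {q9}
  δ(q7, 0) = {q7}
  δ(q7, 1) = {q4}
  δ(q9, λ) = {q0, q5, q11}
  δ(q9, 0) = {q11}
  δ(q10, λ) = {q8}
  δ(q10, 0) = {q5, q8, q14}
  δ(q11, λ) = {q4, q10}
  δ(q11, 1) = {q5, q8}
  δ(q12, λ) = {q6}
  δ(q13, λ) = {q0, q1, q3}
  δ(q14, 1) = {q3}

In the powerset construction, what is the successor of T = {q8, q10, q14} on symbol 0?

q10 on 0 → {q5, q8, q14}.
No 0-transition from q8, q14.
Union after reading 0: {q5, q8, q14}.
Now take the λ-closure:
From q5 via λ: add q2, q3, q12.
From q12 via λ: add q6.
From q6 via λ: add q10.
No new states can be added; the closed set is {q2, q3, q5, q6, q8, q10, q12, q14}.

{q2, q3, q5, q6, q8, q10, q12, q14}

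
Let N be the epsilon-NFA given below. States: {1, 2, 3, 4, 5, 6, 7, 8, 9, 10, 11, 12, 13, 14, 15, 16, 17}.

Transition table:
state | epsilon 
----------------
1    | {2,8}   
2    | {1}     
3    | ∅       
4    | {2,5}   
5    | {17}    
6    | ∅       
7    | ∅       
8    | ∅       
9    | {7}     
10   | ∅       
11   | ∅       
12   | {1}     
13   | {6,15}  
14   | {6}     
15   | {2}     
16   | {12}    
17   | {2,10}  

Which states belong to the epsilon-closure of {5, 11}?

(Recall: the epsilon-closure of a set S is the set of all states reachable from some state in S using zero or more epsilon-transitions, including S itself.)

{1, 2, 5, 8, 10, 11, 17}

Start with {5, 11}.
From 5 via epsilon: add 17.
From 17 via epsilon: add 2, 10.
From 2 via epsilon: add 1.
From 1 via epsilon: add 8.
No new states can be added; the closed set is {1, 2, 5, 8, 10, 11, 17}.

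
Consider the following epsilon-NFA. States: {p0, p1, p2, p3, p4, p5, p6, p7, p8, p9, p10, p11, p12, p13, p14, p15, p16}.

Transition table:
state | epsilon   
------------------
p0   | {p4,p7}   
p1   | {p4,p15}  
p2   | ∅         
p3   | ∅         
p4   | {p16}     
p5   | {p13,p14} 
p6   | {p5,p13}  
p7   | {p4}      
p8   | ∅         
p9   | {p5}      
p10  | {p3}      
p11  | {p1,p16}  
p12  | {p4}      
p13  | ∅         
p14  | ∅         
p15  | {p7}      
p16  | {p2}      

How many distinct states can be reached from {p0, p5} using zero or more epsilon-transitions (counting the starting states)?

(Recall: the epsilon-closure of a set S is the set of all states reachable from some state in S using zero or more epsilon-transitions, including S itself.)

8

Start with {p0, p5}.
From p0 via epsilon: add p4, p7.
From p5 via epsilon: add p13, p14.
From p4 via epsilon: add p16.
From p16 via epsilon: add p2.
epsilon-closure = {p0, p2, p4, p5, p7, p13, p14, p16}, which has 8 states.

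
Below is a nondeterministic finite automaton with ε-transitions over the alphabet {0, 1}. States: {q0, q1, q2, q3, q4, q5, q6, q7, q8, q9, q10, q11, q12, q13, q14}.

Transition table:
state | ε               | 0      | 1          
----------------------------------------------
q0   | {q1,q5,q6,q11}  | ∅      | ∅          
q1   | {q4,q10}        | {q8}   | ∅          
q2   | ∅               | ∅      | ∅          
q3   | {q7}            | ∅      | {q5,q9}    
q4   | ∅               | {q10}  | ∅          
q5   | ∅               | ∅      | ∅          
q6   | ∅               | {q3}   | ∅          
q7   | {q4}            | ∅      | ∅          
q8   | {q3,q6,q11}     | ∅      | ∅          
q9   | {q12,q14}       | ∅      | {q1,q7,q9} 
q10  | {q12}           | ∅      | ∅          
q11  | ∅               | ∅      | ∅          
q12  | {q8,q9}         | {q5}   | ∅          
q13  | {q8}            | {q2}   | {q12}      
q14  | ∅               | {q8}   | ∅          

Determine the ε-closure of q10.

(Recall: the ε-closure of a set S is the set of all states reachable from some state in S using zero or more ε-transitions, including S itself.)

{q3, q4, q6, q7, q8, q9, q10, q11, q12, q14}

Start with {q10}.
From q10 via ε: add q12.
From q12 via ε: add q8, q9.
From q8 via ε: add q3, q6, q11.
From q9 via ε: add q14.
From q3 via ε: add q7.
From q7 via ε: add q4.
No new states can be added; the closed set is {q3, q4, q6, q7, q8, q9, q10, q11, q12, q14}.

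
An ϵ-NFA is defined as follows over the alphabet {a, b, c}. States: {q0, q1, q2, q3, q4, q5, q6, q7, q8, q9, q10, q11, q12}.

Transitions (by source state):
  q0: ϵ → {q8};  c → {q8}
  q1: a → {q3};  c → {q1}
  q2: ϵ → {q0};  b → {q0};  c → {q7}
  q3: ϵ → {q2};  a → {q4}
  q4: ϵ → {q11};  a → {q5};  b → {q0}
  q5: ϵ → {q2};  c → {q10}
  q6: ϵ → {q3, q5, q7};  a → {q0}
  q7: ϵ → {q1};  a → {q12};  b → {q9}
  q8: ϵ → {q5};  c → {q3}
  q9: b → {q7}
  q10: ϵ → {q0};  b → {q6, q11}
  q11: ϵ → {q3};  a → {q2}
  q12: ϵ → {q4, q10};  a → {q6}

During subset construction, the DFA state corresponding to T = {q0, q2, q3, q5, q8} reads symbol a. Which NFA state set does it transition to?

{q0, q2, q3, q4, q5, q8, q11}

q3 on a → {q4}.
No a-transition from q0, q2, q5, q8.
Union after reading a: {q4}.
Now take the ϵ-closure:
From q4 via ϵ: add q11.
From q11 via ϵ: add q3.
From q3 via ϵ: add q2.
From q2 via ϵ: add q0.
From q0 via ϵ: add q8.
From q8 via ϵ: add q5.
No new states can be added; the closed set is {q0, q2, q3, q4, q5, q8, q11}.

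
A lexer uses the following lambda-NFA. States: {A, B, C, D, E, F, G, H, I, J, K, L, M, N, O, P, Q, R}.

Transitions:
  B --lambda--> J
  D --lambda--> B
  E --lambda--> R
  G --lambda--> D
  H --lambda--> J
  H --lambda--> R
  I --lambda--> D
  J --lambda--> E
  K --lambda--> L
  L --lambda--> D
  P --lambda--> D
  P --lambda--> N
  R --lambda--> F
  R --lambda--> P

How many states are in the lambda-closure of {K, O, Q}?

Start with {K, O, Q}.
From K via lambda: add L.
From L via lambda: add D.
From D via lambda: add B.
From B via lambda: add J.
From J via lambda: add E.
From E via lambda: add R.
From R via lambda: add F, P.
From P via lambda: add N.
lambda-closure = {B, D, E, F, J, K, L, N, O, P, Q, R}, which has 12 states.

12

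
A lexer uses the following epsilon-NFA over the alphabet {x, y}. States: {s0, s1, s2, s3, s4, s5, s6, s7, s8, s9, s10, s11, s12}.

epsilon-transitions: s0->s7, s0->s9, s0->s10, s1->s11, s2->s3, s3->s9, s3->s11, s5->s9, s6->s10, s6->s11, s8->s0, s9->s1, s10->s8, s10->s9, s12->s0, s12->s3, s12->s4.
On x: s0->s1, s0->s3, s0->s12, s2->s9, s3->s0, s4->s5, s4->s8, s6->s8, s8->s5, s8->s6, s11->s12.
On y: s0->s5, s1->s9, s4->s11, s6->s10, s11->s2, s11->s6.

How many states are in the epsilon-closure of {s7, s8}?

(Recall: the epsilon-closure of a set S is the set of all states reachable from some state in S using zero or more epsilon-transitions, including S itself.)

Start with {s7, s8}.
From s8 via epsilon: add s0.
From s0 via epsilon: add s9, s10.
From s9 via epsilon: add s1.
From s1 via epsilon: add s11.
epsilon-closure = {s0, s1, s7, s8, s9, s10, s11}, which has 7 states.

7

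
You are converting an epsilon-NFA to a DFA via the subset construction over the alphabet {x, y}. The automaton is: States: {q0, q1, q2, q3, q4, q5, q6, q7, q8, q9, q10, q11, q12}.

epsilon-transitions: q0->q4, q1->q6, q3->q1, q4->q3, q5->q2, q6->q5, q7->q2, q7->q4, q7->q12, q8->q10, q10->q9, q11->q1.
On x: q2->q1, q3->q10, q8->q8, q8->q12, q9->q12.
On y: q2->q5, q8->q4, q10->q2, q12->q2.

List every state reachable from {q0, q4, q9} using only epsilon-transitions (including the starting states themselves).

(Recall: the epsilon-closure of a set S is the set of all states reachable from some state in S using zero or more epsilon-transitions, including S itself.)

{q0, q1, q2, q3, q4, q5, q6, q9}

Start with {q0, q4, q9}.
From q4 via epsilon: add q3.
From q3 via epsilon: add q1.
From q1 via epsilon: add q6.
From q6 via epsilon: add q5.
From q5 via epsilon: add q2.
No new states can be added; the closed set is {q0, q1, q2, q3, q4, q5, q6, q9}.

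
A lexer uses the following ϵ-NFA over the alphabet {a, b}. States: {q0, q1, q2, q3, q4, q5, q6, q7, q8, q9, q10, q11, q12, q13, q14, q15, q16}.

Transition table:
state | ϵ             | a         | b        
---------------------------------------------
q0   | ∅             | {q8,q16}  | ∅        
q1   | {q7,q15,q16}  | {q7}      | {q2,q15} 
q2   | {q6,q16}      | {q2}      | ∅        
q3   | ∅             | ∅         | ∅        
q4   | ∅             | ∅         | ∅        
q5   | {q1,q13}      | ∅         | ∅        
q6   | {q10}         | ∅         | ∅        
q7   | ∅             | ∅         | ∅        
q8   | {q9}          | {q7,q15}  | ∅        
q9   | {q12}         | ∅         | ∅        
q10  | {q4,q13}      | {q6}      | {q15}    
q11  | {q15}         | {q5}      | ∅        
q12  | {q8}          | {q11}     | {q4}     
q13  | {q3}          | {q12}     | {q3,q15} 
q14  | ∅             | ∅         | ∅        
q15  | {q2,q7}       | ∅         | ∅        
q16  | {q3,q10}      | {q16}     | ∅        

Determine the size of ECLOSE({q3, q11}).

10

Start with {q3, q11}.
From q11 via ϵ: add q15.
From q15 via ϵ: add q2, q7.
From q2 via ϵ: add q6, q16.
From q6 via ϵ: add q10.
From q10 via ϵ: add q4, q13.
ϵ-closure = {q2, q3, q4, q6, q7, q10, q11, q13, q15, q16}, which has 10 states.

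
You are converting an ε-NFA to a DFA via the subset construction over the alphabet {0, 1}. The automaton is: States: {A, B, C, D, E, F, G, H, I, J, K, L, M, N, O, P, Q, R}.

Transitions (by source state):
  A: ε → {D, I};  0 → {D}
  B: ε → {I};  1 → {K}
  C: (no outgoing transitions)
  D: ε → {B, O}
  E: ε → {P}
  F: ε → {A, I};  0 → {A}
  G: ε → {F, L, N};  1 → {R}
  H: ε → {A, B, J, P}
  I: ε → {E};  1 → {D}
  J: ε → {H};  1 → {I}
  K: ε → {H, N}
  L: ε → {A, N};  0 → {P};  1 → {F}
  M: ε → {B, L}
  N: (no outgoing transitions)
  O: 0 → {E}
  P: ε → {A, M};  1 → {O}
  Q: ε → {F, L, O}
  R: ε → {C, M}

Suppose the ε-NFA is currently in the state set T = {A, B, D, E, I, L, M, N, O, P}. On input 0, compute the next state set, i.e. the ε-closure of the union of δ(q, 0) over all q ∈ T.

{A, B, D, E, I, L, M, N, O, P}

A on 0 → {D}.
L on 0 → {P}.
O on 0 → {E}.
No 0-transition from B, D, E, I, M, N, P.
Union after reading 0: {D, E, P}.
Now take the ε-closure:
From D via ε: add B, O.
From P via ε: add A, M.
From A via ε: add I.
From M via ε: add L.
From L via ε: add N.
No new states can be added; the closed set is {A, B, D, E, I, L, M, N, O, P}.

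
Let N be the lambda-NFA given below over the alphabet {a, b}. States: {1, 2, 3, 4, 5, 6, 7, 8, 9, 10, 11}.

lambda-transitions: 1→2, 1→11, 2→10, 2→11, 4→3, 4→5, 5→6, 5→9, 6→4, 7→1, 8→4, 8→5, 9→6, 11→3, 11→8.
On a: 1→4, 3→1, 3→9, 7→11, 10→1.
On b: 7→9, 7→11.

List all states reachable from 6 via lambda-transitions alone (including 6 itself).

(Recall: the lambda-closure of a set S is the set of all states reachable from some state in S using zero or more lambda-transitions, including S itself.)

{3, 4, 5, 6, 9}

Start with {6}.
From 6 via lambda: add 4.
From 4 via lambda: add 3, 5.
From 5 via lambda: add 9.
No new states can be added; the closed set is {3, 4, 5, 6, 9}.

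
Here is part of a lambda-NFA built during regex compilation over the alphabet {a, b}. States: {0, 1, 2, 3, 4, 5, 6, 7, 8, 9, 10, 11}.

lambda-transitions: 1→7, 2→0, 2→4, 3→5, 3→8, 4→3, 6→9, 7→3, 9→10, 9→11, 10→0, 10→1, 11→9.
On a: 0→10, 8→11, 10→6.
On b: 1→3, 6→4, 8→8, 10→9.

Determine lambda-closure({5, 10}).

{0, 1, 3, 5, 7, 8, 10}

Start with {5, 10}.
From 10 via lambda: add 0, 1.
From 1 via lambda: add 7.
From 7 via lambda: add 3.
From 3 via lambda: add 8.
No new states can be added; the closed set is {0, 1, 3, 5, 7, 8, 10}.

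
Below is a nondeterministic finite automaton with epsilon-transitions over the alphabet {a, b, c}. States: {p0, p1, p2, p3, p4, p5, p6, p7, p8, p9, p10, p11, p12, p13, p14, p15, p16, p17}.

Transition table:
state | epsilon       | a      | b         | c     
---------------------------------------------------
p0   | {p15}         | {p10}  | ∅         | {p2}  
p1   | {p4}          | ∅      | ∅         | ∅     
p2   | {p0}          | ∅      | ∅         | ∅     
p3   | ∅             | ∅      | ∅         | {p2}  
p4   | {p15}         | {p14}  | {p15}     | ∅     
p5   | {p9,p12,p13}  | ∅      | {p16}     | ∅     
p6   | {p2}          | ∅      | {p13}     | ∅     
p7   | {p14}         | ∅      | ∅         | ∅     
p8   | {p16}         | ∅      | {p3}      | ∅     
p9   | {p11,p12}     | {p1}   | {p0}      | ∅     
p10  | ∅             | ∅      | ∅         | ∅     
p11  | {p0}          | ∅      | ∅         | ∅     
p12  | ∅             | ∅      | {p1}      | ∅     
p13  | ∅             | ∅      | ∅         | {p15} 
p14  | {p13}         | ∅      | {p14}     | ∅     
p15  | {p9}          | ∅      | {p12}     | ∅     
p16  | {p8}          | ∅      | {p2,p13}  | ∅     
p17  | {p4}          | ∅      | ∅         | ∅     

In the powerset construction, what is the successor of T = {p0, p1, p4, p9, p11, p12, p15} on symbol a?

p0 on a → {p10}.
p4 on a → {p14}.
p9 on a → {p1}.
No a-transition from p1, p11, p12, p15.
Union after reading a: {p1, p10, p14}.
Now take the epsilon-closure:
From p1 via epsilon: add p4.
From p14 via epsilon: add p13.
From p4 via epsilon: add p15.
From p15 via epsilon: add p9.
From p9 via epsilon: add p11, p12.
From p11 via epsilon: add p0.
No new states can be added; the closed set is {p0, p1, p4, p9, p10, p11, p12, p13, p14, p15}.

{p0, p1, p4, p9, p10, p11, p12, p13, p14, p15}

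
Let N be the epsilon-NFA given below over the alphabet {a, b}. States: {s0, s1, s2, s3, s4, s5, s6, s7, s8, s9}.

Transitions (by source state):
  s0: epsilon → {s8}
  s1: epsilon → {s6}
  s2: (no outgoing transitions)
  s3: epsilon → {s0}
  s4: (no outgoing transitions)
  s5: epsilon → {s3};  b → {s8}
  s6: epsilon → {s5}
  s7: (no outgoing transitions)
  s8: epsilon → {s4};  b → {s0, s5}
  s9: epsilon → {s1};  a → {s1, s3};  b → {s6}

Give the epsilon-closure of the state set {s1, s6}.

Start with {s1, s6}.
From s6 via epsilon: add s5.
From s5 via epsilon: add s3.
From s3 via epsilon: add s0.
From s0 via epsilon: add s8.
From s8 via epsilon: add s4.
No new states can be added; the closed set is {s0, s1, s3, s4, s5, s6, s8}.

{s0, s1, s3, s4, s5, s6, s8}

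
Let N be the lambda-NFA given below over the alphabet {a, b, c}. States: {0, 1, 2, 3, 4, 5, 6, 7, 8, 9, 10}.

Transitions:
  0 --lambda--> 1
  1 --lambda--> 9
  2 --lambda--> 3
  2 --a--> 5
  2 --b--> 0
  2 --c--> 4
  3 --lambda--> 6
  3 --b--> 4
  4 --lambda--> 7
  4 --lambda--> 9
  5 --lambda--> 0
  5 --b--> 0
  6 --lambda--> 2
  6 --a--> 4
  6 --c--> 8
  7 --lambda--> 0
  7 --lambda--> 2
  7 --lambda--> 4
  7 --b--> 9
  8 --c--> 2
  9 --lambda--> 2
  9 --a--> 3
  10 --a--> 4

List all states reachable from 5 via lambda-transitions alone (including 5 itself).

Start with {5}.
From 5 via lambda: add 0.
From 0 via lambda: add 1.
From 1 via lambda: add 9.
From 9 via lambda: add 2.
From 2 via lambda: add 3.
From 3 via lambda: add 6.
No new states can be added; the closed set is {0, 1, 2, 3, 5, 6, 9}.

{0, 1, 2, 3, 5, 6, 9}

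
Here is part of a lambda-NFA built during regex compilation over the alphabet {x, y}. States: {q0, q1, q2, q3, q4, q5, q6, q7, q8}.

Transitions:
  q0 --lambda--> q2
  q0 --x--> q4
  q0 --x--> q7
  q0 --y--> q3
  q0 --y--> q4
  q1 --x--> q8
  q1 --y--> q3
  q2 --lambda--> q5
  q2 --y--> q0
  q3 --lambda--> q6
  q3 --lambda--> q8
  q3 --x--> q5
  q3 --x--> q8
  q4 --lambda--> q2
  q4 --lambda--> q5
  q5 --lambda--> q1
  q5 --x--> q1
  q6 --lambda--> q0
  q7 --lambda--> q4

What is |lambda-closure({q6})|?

5

Start with {q6}.
From q6 via lambda: add q0.
From q0 via lambda: add q2.
From q2 via lambda: add q5.
From q5 via lambda: add q1.
lambda-closure = {q0, q1, q2, q5, q6}, which has 5 states.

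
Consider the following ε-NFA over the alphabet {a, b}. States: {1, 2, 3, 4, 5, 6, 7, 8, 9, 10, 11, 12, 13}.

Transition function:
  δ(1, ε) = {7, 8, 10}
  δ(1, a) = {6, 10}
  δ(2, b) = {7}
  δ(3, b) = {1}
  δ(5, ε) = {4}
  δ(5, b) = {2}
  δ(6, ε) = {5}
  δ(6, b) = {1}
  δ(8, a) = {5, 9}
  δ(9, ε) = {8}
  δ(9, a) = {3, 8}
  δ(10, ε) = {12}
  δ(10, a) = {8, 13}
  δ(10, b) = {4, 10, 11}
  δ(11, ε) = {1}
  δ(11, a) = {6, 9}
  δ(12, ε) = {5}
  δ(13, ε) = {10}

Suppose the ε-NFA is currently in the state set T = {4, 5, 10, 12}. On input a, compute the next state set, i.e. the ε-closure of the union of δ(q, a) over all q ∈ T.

10 on a → {8, 13}.
No a-transition from 4, 5, 12.
Union after reading a: {8, 13}.
Now take the ε-closure:
From 13 via ε: add 10.
From 10 via ε: add 12.
From 12 via ε: add 5.
From 5 via ε: add 4.
No new states can be added; the closed set is {4, 5, 8, 10, 12, 13}.

{4, 5, 8, 10, 12, 13}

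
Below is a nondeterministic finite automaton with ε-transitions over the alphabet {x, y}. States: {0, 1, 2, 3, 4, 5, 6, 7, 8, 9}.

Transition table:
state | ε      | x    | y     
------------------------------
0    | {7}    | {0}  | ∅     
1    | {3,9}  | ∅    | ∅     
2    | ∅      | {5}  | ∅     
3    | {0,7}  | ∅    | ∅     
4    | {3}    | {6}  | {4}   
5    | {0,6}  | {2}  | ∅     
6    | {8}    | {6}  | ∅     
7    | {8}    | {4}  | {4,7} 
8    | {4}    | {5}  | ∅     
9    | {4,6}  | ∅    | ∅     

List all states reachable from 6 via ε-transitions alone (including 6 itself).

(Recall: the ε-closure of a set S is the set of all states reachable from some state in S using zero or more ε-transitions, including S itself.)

{0, 3, 4, 6, 7, 8}

Start with {6}.
From 6 via ε: add 8.
From 8 via ε: add 4.
From 4 via ε: add 3.
From 3 via ε: add 0, 7.
No new states can be added; the closed set is {0, 3, 4, 6, 7, 8}.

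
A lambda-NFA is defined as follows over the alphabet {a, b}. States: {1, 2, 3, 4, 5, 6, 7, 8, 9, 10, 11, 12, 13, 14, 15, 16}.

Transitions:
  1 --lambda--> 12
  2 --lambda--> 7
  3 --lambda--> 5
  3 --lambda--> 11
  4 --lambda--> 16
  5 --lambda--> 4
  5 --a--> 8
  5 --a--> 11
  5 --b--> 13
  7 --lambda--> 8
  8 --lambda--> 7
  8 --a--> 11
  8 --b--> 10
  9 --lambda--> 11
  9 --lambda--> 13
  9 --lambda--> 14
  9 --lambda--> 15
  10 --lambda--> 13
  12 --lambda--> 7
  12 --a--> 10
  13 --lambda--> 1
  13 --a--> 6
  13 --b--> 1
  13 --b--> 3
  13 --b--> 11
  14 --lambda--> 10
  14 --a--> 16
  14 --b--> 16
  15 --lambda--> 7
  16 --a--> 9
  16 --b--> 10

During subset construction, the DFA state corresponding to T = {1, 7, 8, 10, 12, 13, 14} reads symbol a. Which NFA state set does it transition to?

{1, 6, 7, 8, 10, 11, 12, 13, 16}

8 on a → {11}.
12 on a → {10}.
13 on a → {6}.
14 on a → {16}.
No a-transition from 1, 7, 10.
Union after reading a: {6, 10, 11, 16}.
Now take the lambda-closure:
From 10 via lambda: add 13.
From 13 via lambda: add 1.
From 1 via lambda: add 12.
From 12 via lambda: add 7.
From 7 via lambda: add 8.
No new states can be added; the closed set is {1, 6, 7, 8, 10, 11, 12, 13, 16}.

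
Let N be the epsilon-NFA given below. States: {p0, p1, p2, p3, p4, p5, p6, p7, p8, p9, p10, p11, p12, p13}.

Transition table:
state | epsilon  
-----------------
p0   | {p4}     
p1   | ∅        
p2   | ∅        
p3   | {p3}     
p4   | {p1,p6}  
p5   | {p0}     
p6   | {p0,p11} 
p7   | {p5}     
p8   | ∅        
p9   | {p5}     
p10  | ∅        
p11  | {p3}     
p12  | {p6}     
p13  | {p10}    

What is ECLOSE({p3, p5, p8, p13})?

{p0, p1, p3, p4, p5, p6, p8, p10, p11, p13}

Start with {p3, p5, p8, p13}.
From p5 via epsilon: add p0.
From p13 via epsilon: add p10.
From p0 via epsilon: add p4.
From p4 via epsilon: add p1, p6.
From p6 via epsilon: add p11.
No new states can be added; the closed set is {p0, p1, p3, p4, p5, p6, p8, p10, p11, p13}.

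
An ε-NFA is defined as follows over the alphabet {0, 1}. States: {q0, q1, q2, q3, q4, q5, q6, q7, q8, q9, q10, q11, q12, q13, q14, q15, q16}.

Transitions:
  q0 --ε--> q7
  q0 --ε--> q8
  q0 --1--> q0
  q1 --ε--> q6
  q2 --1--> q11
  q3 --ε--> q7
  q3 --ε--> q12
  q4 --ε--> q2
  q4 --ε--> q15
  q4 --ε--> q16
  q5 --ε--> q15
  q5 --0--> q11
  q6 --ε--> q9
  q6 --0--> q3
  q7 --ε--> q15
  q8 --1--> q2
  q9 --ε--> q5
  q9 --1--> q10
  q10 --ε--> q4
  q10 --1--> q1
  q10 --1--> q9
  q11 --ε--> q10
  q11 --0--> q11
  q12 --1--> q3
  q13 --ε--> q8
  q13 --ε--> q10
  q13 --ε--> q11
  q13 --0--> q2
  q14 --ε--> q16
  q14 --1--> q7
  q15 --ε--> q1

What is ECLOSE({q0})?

Start with {q0}.
From q0 via ε: add q7, q8.
From q7 via ε: add q15.
From q15 via ε: add q1.
From q1 via ε: add q6.
From q6 via ε: add q9.
From q9 via ε: add q5.
No new states can be added; the closed set is {q0, q1, q5, q6, q7, q8, q9, q15}.

{q0, q1, q5, q6, q7, q8, q9, q15}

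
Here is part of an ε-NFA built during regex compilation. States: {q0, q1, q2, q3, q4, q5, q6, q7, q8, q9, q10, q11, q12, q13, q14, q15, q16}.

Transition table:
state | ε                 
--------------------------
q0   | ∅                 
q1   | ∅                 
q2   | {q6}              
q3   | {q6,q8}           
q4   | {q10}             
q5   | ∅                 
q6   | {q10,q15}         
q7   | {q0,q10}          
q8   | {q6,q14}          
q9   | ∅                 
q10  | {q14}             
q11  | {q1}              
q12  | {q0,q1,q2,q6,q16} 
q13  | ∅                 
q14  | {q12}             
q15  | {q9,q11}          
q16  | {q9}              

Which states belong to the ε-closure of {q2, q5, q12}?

{q0, q1, q2, q5, q6, q9, q10, q11, q12, q14, q15, q16}

Start with {q2, q5, q12}.
From q2 via ε: add q6.
From q12 via ε: add q0, q1, q16.
From q6 via ε: add q10, q15.
From q16 via ε: add q9.
From q10 via ε: add q14.
From q15 via ε: add q11.
No new states can be added; the closed set is {q0, q1, q2, q5, q6, q9, q10, q11, q12, q14, q15, q16}.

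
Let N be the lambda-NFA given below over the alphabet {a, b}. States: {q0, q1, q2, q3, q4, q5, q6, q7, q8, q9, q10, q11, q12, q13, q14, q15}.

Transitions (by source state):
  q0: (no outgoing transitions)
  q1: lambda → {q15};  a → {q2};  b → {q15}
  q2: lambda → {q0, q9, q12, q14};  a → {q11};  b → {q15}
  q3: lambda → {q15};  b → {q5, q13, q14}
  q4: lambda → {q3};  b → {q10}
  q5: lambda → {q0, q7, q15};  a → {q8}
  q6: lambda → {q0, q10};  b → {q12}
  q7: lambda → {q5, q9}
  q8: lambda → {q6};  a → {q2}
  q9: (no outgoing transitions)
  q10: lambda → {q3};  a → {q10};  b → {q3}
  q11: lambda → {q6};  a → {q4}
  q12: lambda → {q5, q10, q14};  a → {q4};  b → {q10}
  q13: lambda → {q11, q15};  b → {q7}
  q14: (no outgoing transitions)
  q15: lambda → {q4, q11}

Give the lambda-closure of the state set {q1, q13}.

{q0, q1, q3, q4, q6, q10, q11, q13, q15}

Start with {q1, q13}.
From q1 via lambda: add q15.
From q13 via lambda: add q11.
From q11 via lambda: add q6.
From q15 via lambda: add q4.
From q4 via lambda: add q3.
From q6 via lambda: add q0, q10.
No new states can be added; the closed set is {q0, q1, q3, q4, q6, q10, q11, q13, q15}.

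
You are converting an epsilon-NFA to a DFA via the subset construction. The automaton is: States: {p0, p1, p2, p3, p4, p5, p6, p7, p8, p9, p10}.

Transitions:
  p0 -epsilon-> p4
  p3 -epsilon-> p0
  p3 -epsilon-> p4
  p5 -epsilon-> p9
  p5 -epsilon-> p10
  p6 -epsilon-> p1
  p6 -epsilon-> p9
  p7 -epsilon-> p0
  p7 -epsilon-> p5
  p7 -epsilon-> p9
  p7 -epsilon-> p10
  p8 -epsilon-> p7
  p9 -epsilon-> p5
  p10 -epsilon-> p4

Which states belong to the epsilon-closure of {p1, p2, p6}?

{p1, p2, p4, p5, p6, p9, p10}

Start with {p1, p2, p6}.
From p6 via epsilon: add p9.
From p9 via epsilon: add p5.
From p5 via epsilon: add p10.
From p10 via epsilon: add p4.
No new states can be added; the closed set is {p1, p2, p4, p5, p6, p9, p10}.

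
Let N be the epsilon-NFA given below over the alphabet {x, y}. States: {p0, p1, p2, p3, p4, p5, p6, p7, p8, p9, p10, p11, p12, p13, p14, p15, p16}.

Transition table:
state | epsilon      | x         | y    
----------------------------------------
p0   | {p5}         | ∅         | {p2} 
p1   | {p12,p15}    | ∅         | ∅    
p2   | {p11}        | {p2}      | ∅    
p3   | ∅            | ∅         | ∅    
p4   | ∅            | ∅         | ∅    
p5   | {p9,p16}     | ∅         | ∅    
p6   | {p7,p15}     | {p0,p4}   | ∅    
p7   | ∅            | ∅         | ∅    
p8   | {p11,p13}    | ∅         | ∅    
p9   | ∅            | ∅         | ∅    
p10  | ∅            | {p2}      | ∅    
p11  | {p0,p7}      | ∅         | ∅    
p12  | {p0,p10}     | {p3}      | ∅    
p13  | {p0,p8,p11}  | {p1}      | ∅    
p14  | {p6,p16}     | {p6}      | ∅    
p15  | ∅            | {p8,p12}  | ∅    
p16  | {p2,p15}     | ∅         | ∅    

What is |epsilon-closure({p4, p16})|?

Start with {p4, p16}.
From p16 via epsilon: add p2, p15.
From p2 via epsilon: add p11.
From p11 via epsilon: add p0, p7.
From p0 via epsilon: add p5.
From p5 via epsilon: add p9.
epsilon-closure = {p0, p2, p4, p5, p7, p9, p11, p15, p16}, which has 9 states.

9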